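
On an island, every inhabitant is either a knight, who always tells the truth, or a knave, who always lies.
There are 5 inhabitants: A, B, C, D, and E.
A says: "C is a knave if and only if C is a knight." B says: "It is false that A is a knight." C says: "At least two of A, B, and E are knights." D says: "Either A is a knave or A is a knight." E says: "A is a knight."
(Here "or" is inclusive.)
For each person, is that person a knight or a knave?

A is a knave, B is a knight, C is a knave, D is a knight, and E is a knave.

A is a knave, so "C is a knave if and only if C is a knight" must be false — and it is.
B is a knight, so "it is false that A is a knight" must be true — and it is.
C is a knave; "at least two of A, B, and E are knights" is false, as required.
D (knight): "either A is a knave or A is a knight" — true. ✓
E is a knave; "A is a knight" is false, as required.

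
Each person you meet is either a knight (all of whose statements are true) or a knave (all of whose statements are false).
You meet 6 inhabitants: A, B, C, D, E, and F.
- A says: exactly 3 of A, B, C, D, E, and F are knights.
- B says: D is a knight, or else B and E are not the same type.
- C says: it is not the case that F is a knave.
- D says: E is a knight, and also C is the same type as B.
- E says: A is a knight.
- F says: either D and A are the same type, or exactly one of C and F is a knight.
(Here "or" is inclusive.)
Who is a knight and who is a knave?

A is a knave, B is a knave, C is a knight, D is a knave, E is a knave, and F is a knight.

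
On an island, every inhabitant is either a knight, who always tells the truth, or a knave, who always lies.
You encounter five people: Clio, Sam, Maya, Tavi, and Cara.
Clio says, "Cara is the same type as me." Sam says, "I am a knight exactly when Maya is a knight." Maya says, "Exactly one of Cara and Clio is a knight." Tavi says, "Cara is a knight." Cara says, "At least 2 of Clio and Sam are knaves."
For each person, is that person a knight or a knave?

Knights: Maya, Tavi, and Cara. Knaves: Clio and Sam.

Clio is a knave, and the claim "Cara is the same type as me" is indeed False.
Since Sam is a knave, "I am a knight exactly when Maya is a knight" needs to be False, which holds.
As a knight, Maya's statement "exactly one of Cara and Clio is a knight" should be true; it is.
As a knight, Tavi's statement "Cara is a knight" should be true; it is.
Since Cara is a knight, "at least 2 of Clio and Sam are knaves" needs to be true, which holds.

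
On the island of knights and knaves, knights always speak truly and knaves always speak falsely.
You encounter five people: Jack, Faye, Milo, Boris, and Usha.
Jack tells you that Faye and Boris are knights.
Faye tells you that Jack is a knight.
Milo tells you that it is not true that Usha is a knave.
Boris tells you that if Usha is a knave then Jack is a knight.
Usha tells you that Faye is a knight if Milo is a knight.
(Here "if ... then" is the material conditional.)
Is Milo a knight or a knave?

Milo is a knight.

Consistent assignments: {Jack=knight, Faye=knight, Milo=knight, Boris=knight, Usha=knight}
In every consistent assignment, Milo is a knight.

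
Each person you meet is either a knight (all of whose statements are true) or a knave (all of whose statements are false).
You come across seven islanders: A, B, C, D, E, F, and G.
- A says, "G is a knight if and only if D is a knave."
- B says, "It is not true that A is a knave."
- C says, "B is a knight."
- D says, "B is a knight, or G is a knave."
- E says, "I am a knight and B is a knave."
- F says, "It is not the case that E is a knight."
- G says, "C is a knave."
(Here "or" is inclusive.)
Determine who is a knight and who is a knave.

A is a knight; "G is a knight if and only if D is a knave" is True, as required.
B is a knight, and the claim "it is not true that A is a knave" is indeed True.
As a knight, C's statement "B is a knight" should be True; it is.
Since D is a knight, "B is a knight, or G is a knave" needs to be True, which holds.
As a knave, E's statement "I am a knight and B is a knave" should be false; it is.
F is a knight; "it is not the case that E is a knight" is True, as required.
As a knave, G's statement "C is a knave" should be false; it is.

A is a knight, B is a knight, C is a knight, D is a knight, E is a knave, F is a knight, and G is a knave.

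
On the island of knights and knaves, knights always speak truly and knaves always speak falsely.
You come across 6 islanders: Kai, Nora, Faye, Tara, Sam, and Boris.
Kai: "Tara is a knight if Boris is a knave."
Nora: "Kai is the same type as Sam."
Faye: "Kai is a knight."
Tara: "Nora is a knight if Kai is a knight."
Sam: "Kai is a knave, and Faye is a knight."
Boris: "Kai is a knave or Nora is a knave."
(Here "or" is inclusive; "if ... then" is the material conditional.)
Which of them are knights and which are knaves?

Kai is a knight; "Tara is a knight if Boris is a knave" is true, as required.
Nora (knave): "Kai is the same type as Sam" — False. ✓
Faye is a knight; "Kai is a knight" is true, as required.
Since Tara is a knave, "Nora is a knight if Kai is a knight" needs to be False, which holds.
Sam (knave): "Kai is a knave, and Faye is a knight" — False. ✓
Boris is a knight; "Kai is a knave or Nora is a knave" is true, as required.

Knights: Kai, Faye, and Boris. Knaves: Nora, Tara, and Sam.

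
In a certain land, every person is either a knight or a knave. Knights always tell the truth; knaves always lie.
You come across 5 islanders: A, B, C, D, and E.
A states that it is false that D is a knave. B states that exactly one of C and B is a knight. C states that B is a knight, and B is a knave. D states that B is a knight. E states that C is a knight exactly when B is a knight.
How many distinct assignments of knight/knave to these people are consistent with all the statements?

Consistent assignments:
  A=knight, B=knight, C=knave, D=knight, E=knave
  A=knave, B=knave, C=knave, D=knave, E=knight

2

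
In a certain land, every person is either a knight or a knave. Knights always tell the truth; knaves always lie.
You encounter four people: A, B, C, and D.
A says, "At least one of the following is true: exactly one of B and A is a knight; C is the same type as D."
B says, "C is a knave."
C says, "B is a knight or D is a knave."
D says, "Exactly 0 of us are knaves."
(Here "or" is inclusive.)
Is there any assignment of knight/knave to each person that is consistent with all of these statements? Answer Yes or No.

One consistent assignment: A=knight, B=knave, C=knight, D=knave.

Yes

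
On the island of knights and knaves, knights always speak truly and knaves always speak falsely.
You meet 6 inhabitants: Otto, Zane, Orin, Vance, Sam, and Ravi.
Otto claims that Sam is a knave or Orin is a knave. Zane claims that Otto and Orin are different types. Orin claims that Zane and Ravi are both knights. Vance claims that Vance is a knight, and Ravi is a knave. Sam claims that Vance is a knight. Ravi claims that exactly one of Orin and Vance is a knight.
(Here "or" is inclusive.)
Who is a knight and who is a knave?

Since Otto is a knight, "Sam is a knave or Orin is a knave" needs to be True, which holds.
Zane is a knight; "Otto and Orin are different types" is True, as required.
Since Orin is a knave, "Zane and Ravi are both knights" needs to be False, which holds.
Vance (knave): "Vance is a knight, and Ravi is a knave" — False. ✓
Sam is a knave, so "Vance is a knight" must be False — and it is.
Ravi is a knave, so "exactly one of Orin and Vance is a knight" must be False — and it is.

Knights: Otto and Zane. Knaves: Orin, Vance, Sam, and Ravi.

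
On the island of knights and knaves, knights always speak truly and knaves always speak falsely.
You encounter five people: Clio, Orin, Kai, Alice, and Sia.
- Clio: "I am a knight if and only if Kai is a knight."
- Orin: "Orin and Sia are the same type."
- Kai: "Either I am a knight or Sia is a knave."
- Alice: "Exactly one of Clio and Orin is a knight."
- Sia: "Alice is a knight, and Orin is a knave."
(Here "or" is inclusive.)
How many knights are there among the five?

4

The unique consistent assignment is Clio=knight, Orin=knave, Kai=knight, Alice=knight, Sia=knight.
That has 4 knights.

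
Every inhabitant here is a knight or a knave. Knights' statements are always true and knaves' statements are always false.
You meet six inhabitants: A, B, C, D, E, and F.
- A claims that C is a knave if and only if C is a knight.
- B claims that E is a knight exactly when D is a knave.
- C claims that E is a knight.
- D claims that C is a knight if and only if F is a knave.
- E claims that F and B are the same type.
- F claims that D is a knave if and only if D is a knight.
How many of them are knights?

3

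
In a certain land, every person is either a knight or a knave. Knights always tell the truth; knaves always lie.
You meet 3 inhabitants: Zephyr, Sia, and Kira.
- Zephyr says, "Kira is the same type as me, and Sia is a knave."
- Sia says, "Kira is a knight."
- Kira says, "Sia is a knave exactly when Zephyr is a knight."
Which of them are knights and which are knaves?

Zephyr is a knave, Sia is a knight, and Kira is a knight.

As a knave, Zephyr's statement "Kira is the same type as me, and Sia is a knave" should be False; it is.
Sia (knight): "Kira is a knight" — true. ✓
As a knight, Kira's statement "Sia is a knave exactly when Zephyr is a knight" should be true; it is.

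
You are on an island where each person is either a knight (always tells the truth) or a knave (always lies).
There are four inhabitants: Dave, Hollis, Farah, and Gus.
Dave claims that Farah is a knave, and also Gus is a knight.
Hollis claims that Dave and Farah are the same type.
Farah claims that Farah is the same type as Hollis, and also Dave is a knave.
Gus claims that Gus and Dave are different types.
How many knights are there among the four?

The unique consistent assignment is Dave=knave, Hollis=knight, Farah=knave, Gus=knave.
That has 1 knight.

1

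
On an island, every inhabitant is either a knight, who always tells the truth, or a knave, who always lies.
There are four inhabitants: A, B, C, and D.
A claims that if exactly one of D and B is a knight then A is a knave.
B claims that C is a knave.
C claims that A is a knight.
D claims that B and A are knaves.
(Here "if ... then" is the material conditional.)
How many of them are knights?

The unique consistent assignment is A=knight, B=knave, C=knight, D=knave.
That has 2 knights.

2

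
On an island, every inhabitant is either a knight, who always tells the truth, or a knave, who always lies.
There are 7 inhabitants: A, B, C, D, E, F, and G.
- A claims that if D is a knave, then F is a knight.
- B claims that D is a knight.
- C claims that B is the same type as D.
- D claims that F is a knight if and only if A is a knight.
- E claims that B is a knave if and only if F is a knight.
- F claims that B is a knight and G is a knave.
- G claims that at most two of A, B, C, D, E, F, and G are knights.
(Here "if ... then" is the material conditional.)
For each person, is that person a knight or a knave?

A is a knight; "if D is a knave, then F is a knight" is True, as required.
As a knight, B's statement "D is a knight" should be True; it is.
C is a knight; "B is the same type as D" is True, as required.
D (knight): "F is a knight if and only if A is a knight" — True. ✓
E is a knave, and the claim "B is a knave if and only if F is a knight" is indeed false.
F (knight): "B is a knight and G is a knave" — True. ✓
G is a knave, so "at most two of A, B, C, D, E, F, and G are knights" must be false — and it is.

Knights: A, B, C, D, and F. Knaves: E and G.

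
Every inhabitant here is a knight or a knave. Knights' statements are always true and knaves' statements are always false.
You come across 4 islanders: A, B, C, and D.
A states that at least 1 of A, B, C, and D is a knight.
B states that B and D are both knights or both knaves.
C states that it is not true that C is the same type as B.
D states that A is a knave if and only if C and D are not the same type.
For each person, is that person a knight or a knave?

A is a knight; "at least 1 of A, B, C, and D is a knight" is true, as required.
As a knave, B's statement "B and D are both knights or both knaves" should be false; it is.
Since C is a knight, "it is not true that C is the same type as B" needs to be true, which holds.
D is a knight, and the claim "A is a knave if and only if C and D are not the same type" is indeed true.

A is a knight, B is a knave, C is a knight, and D is a knight.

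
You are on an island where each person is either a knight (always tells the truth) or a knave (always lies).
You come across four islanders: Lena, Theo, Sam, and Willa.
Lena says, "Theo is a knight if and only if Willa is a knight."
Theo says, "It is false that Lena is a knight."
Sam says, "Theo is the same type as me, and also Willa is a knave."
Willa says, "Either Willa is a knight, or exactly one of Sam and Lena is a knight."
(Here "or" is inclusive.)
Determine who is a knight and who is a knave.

Suppose Lena is a knight. Then Lena's statement "Theo is a knight if and only if Willa is a knight" would have to be true. Checking the 8 ways to assign the others, none is consistent with every speaker.
(For instance, with Theo=knight, Sam=knave, Willa=knave, Lena's claim "Theo is a knight if and only if Willa is a knight" comes out false where it would need to be true.)
So Lena must be a knave, making "Theo is a knight if and only if Willa is a knight" false. Taking Lena=knave, Theo=knight, Sam=knave, Willa=knave, each remaining statement checks out:
  Theo (knight): "it is false that Lena is a knight" — true. ✓
  Sam (knave): "Theo is the same type as me, and also Willa is a knave" — false. ✓
  Willa (knave): "either Willa is a knight, or exactly one of Sam and Lena is a knight" — false. ✓
This is the unique consistent assignment.

Lena is a knave, Theo is a knight, Sam is a knave, and Willa is a knave.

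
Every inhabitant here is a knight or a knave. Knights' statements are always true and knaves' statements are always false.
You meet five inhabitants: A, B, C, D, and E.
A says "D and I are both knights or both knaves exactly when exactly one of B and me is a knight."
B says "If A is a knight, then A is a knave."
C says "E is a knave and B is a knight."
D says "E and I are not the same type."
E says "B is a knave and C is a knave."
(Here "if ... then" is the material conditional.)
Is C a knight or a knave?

C is a knight.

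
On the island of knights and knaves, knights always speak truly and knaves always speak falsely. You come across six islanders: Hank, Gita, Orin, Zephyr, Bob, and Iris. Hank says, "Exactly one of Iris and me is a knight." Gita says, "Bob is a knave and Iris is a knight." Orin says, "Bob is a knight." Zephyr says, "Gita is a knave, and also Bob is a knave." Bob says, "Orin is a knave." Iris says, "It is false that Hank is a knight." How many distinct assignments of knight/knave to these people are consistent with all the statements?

0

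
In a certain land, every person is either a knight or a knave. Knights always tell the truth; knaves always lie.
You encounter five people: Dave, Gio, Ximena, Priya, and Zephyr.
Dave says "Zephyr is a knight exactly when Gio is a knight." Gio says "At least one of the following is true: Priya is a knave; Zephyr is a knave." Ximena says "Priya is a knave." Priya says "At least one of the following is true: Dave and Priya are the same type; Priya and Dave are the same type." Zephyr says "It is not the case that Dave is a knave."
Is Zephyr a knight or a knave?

Zephyr is a knight.

Consistent assignments: {Dave=knight, Gio=knight, Ximena=knight, Priya=knave, Zephyr=knight}
In every consistent assignment, Zephyr is a knight.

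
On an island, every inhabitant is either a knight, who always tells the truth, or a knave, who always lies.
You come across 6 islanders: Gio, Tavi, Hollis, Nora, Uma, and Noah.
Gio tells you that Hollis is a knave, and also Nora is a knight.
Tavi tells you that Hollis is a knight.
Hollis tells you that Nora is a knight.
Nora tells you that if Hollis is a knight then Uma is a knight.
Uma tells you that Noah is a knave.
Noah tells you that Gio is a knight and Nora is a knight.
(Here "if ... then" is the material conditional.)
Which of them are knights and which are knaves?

Knights: Tavi, Hollis, Nora, and Uma. Knaves: Gio and Noah.

Gio is a knave; "Hollis is a knave, and also Nora is a knight" is false, as required.
Tavi (knight): "Hollis is a knight" — True. ✓
Hollis is a knight; "Nora is a knight" is True, as required.
Nora is a knight, so "if Hollis is a knight then Uma is a knight" must be True — and it is.
As a knight, Uma's statement "Noah is a knave" should be True; it is.
Noah is a knave; "Gio is a knight and Nora is a knight" is false, as required.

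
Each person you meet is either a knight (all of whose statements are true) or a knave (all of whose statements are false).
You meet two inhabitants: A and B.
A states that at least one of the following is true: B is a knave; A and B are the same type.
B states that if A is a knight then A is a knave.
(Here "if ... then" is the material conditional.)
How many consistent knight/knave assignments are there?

Consistent assignments:
  A=knight, B=knave
  A=knave, B=knight

2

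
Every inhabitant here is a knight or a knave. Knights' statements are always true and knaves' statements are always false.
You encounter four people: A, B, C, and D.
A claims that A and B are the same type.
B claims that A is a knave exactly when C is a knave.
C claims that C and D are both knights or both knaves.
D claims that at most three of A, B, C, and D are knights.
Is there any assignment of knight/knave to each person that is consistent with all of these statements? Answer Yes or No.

Yes

One consistent assignment: A=knave, B=knight, C=knave, D=knight.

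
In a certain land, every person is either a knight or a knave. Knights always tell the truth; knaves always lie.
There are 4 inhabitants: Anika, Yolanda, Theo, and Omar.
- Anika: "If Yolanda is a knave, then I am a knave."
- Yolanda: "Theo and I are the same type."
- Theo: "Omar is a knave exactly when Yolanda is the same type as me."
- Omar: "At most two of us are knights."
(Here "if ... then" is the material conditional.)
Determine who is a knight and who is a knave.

Knights: Anika, Yolanda, and Theo. Knaves: Omar.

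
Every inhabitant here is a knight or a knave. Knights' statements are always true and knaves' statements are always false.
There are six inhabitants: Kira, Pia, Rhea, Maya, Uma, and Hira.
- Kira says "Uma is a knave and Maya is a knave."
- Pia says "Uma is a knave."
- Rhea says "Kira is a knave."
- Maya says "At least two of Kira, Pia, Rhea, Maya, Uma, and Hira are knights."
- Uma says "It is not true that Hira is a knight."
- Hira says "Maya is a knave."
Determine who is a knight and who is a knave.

Since Kira is a knave, "Uma is a knave and Maya is a knave" needs to be false, which holds.
Pia is a knave, so "Uma is a knave" must be false — and it is.
As a knight, Rhea's statement "Kira is a knave" should be true; it is.
Maya (knight): "at least two of Kira, Pia, Rhea, Maya, Uma, and Hira are knights" — true. ✓
Since Uma is a knight, "it is not true that Hira is a knight" needs to be true, which holds.
Hira is a knave, so "Maya is a knave" must be false — and it is.

Kira is a knave, Pia is a knave, Rhea is a knight, Maya is a knight, Uma is a knight, and Hira is a knave.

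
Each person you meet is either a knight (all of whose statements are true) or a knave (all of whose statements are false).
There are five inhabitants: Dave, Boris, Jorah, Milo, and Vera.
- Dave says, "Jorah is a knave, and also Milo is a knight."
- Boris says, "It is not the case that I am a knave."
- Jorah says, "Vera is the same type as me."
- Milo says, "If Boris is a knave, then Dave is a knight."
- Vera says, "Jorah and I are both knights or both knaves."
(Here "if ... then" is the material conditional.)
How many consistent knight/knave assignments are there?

2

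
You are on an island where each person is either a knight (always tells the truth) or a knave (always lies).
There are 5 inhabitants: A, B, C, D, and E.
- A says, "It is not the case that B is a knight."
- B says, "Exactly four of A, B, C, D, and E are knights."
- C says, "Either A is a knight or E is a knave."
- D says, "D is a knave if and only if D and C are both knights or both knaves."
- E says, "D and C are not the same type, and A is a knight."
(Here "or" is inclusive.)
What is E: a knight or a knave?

Consistent assignments: {A=knight, B=knave, C=knight, D=knave, E=knight}
In every consistent assignment, E is a knight.

E is a knight.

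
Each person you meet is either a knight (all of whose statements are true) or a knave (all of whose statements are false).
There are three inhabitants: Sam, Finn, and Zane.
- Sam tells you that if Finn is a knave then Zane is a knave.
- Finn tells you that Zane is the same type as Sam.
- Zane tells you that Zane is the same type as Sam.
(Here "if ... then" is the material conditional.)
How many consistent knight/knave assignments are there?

2

Consistent assignments:
  Sam=knight, Finn=knight, Zane=knight
  Sam=knight, Finn=knave, Zane=knave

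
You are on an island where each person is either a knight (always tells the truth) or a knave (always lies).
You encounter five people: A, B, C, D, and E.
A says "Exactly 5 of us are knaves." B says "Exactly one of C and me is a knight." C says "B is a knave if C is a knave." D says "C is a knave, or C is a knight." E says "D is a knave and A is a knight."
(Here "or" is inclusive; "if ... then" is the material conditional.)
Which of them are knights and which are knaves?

A is a knave, B is a knight, C is a knave, D is a knight, and E is a knave.

A is a knave, and the claim "exactly 5 of us are knaves" is indeed false.
As a knight, B's statement "exactly one of C and me is a knight" should be true; it is.
As a knave, C's statement "B is a knave if C is a knave" should be false; it is.
Since D is a knight, "C is a knave, or C is a knight" needs to be true, which holds.
E is a knave, so "D is a knave and A is a knight" must be false — and it is.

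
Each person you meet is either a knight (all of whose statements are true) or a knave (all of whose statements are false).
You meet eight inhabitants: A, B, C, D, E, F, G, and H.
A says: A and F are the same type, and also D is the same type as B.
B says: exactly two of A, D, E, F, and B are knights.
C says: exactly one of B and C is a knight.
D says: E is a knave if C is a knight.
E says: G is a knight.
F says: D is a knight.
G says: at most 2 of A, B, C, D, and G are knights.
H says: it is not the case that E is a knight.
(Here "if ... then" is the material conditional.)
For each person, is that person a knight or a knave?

A is a knave, B is a knave, C is a knave, D is a knight, E is a knight, F is a knight, G is a knight, and H is a knave.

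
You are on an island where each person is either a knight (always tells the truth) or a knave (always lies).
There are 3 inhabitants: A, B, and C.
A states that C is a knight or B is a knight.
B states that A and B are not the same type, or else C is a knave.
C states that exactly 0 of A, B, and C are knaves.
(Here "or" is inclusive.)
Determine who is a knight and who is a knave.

A is a knight; "C is a knight or B is a knight" is True, as required.
B is a knight, and the claim "A and B are not the same type, or else C is a knave" is indeed True.
Since C is a knave, "exactly 0 of A, B, and C are knaves" needs to be False, which holds.

A is a knight, B is a knight, and C is a knave.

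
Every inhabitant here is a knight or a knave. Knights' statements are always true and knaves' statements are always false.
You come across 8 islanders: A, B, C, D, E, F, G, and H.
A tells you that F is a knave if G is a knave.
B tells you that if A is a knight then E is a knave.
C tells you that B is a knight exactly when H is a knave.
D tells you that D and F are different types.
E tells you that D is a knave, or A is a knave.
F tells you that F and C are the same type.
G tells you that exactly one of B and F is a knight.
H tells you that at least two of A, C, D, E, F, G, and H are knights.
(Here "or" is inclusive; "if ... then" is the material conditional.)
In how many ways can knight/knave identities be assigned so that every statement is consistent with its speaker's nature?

1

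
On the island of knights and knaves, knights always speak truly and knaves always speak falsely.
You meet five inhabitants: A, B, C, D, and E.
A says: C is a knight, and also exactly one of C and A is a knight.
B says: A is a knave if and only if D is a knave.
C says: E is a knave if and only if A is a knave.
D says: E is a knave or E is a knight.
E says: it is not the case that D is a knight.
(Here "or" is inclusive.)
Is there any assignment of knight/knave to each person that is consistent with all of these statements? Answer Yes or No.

No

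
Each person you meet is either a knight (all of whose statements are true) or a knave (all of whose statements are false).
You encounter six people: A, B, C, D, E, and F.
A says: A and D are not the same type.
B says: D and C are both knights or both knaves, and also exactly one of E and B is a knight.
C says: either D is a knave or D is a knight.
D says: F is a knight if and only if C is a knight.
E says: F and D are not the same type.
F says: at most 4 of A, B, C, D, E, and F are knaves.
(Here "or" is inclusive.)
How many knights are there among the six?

The unique consistent assignment is A=knave, B=knave, C=knight, D=knave, E=knave, F=knave.
That has 1 knight.

1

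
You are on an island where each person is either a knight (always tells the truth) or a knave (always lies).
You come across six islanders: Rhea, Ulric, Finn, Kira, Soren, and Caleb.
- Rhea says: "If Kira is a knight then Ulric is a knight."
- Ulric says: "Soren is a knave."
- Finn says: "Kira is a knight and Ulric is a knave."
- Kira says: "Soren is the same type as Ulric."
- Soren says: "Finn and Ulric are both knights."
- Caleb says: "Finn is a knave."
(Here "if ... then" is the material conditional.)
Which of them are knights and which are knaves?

Knights: Rhea, Ulric, and Caleb. Knaves: Finn, Kira, and Soren.

Rhea is a knight; "if Kira is a knight then Ulric is a knight" is true, as required.
Ulric is a knight, and the claim "Soren is a knave" is indeed true.
Finn (knave): "Kira is a knight and Ulric is a knave" — false. ✓
Since Kira is a knave, "Soren is the same type as Ulric" needs to be false, which holds.
Soren is a knave, and the claim "Finn and Ulric are both knights" is indeed false.
Caleb is a knight, so "Finn is a knave" must be true — and it is.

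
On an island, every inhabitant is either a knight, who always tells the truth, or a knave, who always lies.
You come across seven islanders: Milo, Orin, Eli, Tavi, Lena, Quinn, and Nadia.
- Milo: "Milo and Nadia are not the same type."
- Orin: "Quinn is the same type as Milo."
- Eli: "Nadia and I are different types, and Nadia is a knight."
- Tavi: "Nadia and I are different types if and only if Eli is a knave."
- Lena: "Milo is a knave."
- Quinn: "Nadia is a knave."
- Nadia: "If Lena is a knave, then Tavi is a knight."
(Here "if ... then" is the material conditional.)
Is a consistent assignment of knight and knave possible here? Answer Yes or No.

One consistent assignment: Milo=knight, Orin=knight, Eli=knave, Tavi=knave, Lena=knave, Quinn=knight, Nadia=knave.

Yes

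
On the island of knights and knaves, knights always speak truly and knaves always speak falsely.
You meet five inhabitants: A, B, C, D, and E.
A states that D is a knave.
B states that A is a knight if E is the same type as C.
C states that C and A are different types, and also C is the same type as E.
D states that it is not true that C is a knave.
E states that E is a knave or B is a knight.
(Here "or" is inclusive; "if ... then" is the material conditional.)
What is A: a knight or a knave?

A is a knight.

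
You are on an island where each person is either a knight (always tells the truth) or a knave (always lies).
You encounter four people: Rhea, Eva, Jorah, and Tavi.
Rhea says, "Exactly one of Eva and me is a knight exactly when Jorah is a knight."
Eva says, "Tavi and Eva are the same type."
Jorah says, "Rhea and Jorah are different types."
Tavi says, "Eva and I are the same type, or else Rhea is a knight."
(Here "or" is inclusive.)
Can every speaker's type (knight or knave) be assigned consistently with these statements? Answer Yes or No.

Yes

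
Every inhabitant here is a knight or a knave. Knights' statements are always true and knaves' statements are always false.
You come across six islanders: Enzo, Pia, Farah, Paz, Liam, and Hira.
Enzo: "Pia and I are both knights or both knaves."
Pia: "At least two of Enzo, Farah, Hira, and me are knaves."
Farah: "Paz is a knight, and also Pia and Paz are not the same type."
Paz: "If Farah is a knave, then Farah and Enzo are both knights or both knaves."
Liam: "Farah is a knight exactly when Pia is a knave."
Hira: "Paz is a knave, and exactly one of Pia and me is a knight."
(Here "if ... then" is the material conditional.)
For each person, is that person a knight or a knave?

Enzo is a knave, Pia is a knight, Farah is a knave, Paz is a knight, Liam is a knight, and Hira is a knave.

Enzo is a knave; "Pia and I are both knights or both knaves" is false, as required.
Pia is a knight, and the claim "at least two of Enzo, Farah, Hira, and me are knaves" is indeed True.
Farah is a knave, and the claim "Paz is a knight, and also Pia and Paz are not the same type" is indeed false.
Since Paz is a knight, "if Farah is a knave, then Farah and Enzo are both knights or both knaves" needs to be True, which holds.
Liam (knight): "Farah is a knight exactly when Pia is a knave" — True. ✓
As a knave, Hira's statement "Paz is a knave, and exactly one of Pia and me is a knight" should be false; it is.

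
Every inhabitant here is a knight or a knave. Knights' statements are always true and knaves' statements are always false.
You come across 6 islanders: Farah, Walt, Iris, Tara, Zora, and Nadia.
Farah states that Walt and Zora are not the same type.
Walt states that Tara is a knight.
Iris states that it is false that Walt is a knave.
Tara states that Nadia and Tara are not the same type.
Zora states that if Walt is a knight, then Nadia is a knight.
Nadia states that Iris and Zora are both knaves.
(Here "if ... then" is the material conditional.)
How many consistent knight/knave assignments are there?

2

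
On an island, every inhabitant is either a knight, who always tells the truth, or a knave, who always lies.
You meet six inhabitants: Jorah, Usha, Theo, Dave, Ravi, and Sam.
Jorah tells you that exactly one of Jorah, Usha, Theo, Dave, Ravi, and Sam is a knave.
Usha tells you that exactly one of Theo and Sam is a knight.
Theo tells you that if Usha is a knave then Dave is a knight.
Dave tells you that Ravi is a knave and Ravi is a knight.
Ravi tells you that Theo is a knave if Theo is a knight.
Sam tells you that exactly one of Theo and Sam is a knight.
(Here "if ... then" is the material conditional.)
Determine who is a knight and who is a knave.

Jorah is a knave, Usha is a knave, Theo is a knave, Dave is a knave, Ravi is a knight, and Sam is a knave.

Jorah is a knave, so "exactly one of Jorah, Usha, Theo, Dave, Ravi, and Sam is a knave" must be False — and it is.
Usha is a knave, and the claim "exactly one of Theo and Sam is a knight" is indeed False.
Theo (knave): "if Usha is a knave then Dave is a knight" — False. ✓
Since Dave is a knave, "Ravi is a knave and Ravi is a knight" needs to be False, which holds.
Since Ravi is a knight, "Theo is a knave if Theo is a knight" needs to be True, which holds.
As a knave, Sam's statement "exactly one of Theo and Sam is a knight" should be False; it is.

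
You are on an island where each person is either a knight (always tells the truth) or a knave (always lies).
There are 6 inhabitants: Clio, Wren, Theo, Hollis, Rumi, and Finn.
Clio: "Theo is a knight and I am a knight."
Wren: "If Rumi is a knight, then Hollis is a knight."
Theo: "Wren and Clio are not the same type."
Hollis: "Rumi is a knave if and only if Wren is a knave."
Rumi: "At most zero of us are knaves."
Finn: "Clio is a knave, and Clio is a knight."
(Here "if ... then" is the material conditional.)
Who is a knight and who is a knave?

Clio is a knave, Wren is a knight, Theo is a knight, Hollis is a knave, Rumi is a knave, and Finn is a knave.

Since Clio is a knave, "Theo is a knight and I am a knight" needs to be false, which holds.
Since Wren is a knight, "if Rumi is a knight, then Hollis is a knight" needs to be True, which holds.
As a knight, Theo's statement "Wren and Clio are not the same type" should be True; it is.
Hollis is a knave, so "Rumi is a knave if and only if Wren is a knave" must be false — and it is.
Rumi is a knave, so "at most zero of us are knaves" must be false — and it is.
Finn (knave): "Clio is a knave, and Clio is a knight" — false. ✓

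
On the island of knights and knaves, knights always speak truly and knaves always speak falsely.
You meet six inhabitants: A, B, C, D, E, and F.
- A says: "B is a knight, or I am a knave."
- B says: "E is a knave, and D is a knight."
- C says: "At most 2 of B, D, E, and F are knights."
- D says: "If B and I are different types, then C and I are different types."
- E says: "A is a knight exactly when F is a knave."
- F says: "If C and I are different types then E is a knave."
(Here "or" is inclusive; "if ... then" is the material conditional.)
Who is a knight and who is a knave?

Knights: A, B, D, and F. Knaves: C and E.

Since A is a knight, "B is a knight, or I am a knave" needs to be True, which holds.
Since B is a knight, "E is a knave, and D is a knight" needs to be True, which holds.
Since C is a knave, "at most 2 of B, D, E, and F are knights" needs to be False, which holds.
As a knight, D's statement "if B and I are different types, then C and I are different types" should be True; it is.
E (knave): "A is a knight exactly when F is a knave" — False. ✓
As a knight, F's statement "if C and I are different types then E is a knave" should be True; it is.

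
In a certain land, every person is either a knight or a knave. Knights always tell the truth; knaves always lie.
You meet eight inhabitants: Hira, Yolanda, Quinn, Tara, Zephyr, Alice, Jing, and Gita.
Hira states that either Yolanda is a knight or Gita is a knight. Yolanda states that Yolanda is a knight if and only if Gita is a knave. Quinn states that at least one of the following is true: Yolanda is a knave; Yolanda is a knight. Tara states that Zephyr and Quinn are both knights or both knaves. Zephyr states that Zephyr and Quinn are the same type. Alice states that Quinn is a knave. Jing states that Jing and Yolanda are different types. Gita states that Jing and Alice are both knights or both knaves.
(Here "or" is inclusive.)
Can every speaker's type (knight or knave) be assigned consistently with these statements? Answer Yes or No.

Yes

One consistent assignment: Hira=knave, Yolanda=knave, Quinn=knight, Tara=knight, Zephyr=knight, Alice=knave, Jing=knight, Gita=knave.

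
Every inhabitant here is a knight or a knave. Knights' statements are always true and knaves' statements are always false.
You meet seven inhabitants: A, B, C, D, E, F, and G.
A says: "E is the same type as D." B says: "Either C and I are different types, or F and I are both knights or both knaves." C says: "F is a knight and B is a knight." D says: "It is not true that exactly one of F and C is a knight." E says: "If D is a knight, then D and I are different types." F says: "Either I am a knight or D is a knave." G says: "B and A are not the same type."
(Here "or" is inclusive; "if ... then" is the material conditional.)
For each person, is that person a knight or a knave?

A is a knave, B is a knave, C is a knave, D is a knave, E is a knight, F is a knight, and G is a knave.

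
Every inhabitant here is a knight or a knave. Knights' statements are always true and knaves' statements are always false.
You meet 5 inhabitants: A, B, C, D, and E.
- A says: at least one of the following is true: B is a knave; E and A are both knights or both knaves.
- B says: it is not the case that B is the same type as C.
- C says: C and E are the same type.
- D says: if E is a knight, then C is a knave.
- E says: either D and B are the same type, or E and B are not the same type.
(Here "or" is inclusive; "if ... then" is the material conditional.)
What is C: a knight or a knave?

C is a knave.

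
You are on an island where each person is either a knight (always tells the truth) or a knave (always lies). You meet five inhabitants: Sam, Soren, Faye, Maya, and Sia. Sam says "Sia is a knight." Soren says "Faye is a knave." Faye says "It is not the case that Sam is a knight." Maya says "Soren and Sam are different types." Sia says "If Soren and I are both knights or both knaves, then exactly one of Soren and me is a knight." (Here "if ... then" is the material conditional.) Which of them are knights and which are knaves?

Sam is a knave, Soren is a knave, Faye is a knight, Maya is a knave, and Sia is a knave.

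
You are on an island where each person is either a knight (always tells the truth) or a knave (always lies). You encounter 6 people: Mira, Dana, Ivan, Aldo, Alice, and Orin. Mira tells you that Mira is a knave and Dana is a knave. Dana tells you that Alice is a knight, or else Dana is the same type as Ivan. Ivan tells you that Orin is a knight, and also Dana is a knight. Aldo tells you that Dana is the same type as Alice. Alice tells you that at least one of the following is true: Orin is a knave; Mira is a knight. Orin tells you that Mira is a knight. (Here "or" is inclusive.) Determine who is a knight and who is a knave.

Mira is a knave, Dana is a knight, Ivan is a knave, Aldo is a knight, Alice is a knight, and Orin is a knave.

Mira is a knave, so "Mira is a knave and Dana is a knave" must be False — and it is.
Dana is a knight; "Alice is a knight, or else Dana is the same type as Ivan" is True, as required.
Ivan is a knave; "Orin is a knight, and also Dana is a knight" is False, as required.
Aldo is a knight, so "Dana is the same type as Alice" must be True — and it is.
As a knight, Alice's statement "at least one of the following is true: Orin is a knave; Mira is a knight" should be True; it is.
Orin is a knave, so "Mira is a knight" must be False — and it is.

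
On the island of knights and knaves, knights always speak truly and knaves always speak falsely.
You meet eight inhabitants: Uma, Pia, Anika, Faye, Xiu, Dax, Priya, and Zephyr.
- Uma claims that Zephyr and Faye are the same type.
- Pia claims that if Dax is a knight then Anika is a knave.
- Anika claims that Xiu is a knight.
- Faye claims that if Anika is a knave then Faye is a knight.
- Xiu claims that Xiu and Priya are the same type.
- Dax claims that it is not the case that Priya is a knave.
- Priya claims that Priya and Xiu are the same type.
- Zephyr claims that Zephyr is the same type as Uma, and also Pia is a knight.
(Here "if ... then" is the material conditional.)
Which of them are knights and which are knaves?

Uma is a knave; "Zephyr and Faye are the same type" is False, as required.
Pia (knave): "if Dax is a knight then Anika is a knave" — False. ✓
Since Anika is a knight, "Xiu is a knight" needs to be True, which holds.
Faye (knight): "if Anika is a knave then Faye is a knight" — True. ✓
Xiu is a knight, so "Xiu and Priya are the same type" must be True — and it is.
Since Dax is a knight, "it is not the case that Priya is a knave" needs to be True, which holds.
Priya (knight): "Priya and Xiu are the same type" — True. ✓
As a knave, Zephyr's statement "Zephyr is the same type as Uma, and also Pia is a knight" should be False; it is.

Knights: Anika, Faye, Xiu, Dax, and Priya. Knaves: Uma, Pia, and Zephyr.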